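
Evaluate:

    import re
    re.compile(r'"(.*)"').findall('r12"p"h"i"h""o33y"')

With a single group, `findall` returns only what that group captured — 1 item.

['p"h"i"h""o33y']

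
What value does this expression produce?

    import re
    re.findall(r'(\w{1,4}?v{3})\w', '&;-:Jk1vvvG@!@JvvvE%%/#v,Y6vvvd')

['Jk1vvv', 'Jvvv', 'Y6vvv']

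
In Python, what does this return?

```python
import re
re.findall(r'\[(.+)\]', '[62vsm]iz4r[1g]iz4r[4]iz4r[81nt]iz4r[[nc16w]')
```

`findall` collects group 1 from the one match (1 total).

['62vsm]iz4r[1g]iz4r[4]iz4r[81nt]iz4r[[nc16w']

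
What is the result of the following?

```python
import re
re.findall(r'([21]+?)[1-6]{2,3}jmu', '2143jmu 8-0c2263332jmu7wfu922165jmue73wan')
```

['2', '22']

The pattern matches one or more of one of [21] (lazy) (captured); then 2 to 3 of a character in [1-6], then the literal 'jmu'.
The `?` after the quantifier makes it lazy — it takes as little as possible before letting the rest of the pattern try.
Scanning left to right: at [0:7] match '2143jmu', group 1 = '2'; at [27:35] match '22165jmu', group 1 = '22'.
With a single group, `findall` returns only what that group captured — 2 items.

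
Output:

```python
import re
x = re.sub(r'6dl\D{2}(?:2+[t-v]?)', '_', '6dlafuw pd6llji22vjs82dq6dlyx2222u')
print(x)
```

6dlafuw pd6llji22vjs82dq_

The pattern matches the literal '6dl', then exactly 2 of a non-digit; then one or more of the literal '2', then optionally a character in [t-v] (non-capturing group).
Matches: at [24:34] → '6dlyx2222u'.
`sub` substitutes '_' at each match site.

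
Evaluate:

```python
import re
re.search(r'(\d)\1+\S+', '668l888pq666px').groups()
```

('6',)

A backreference is literal: `\1` must see the identical characters the first group matched.
`re.search` scans for the first position where the pattern succeeds.
The match spans [0:14] → '668l888pq666px'.
Captured: group 1 = '6'.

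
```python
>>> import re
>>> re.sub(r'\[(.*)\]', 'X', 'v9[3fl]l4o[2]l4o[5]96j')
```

'v9X96j'

Matches: at [2:19] → '[3fl]l4o[2]l4o[5]'.
`sub` substitutes 'X' at each match site.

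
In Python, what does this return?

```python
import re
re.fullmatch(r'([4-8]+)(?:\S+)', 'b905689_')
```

None

The pattern matches one or more of a character in [4-8] (captured); then one or more of a non-whitespace character (non-capturing group).
For `fullmatch`, every character of the input must be accounted for by the pattern.
Here there's no way to consume every character, so the call returns None.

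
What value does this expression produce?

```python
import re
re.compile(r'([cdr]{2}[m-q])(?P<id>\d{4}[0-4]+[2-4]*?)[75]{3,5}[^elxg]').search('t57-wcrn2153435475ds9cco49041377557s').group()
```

The pattern matches exactly 2 of one of [cdr], then a character in [m-q] (captured); then exactly 4 of a digit, then one or more of a character in [0-4], then zero or more of a character in [2-4] (lazy) (captured as 'id'); then 3 to 5 of one of [75], then any character except [elxg].
`re.search` scans for the first position where the pattern succeeds.
The match spans [21:36] → 'cco49041377557s'.
Captured: group 1 = 'cco', group 2 = '490413'.

'cco49041377557s'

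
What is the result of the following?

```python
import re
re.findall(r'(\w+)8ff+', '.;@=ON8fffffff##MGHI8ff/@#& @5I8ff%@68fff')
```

This matches one or more of a word character (captured); then the literal '8f', then one or more of a literal 'f'.
Scanning left to right: at [4:14] match 'ON8fffffff', group 1 = 'ON'; at [16:23] match 'MGHI8ff', group 1 = 'MGHI'; at [29:34] match '5I8ff', group 1 = '5I'; at [36:41] match '68fff', group 1 = '6'.
One capturing group, so `findall` returns just the captured substring from each match — 4 in all.

['ON', 'MGHI', '5I', '6']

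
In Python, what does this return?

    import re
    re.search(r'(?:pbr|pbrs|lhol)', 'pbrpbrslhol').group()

'pbr'

The match spans [0:3] → 'pbr'.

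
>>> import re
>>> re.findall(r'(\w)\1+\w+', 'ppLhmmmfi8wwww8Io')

['p']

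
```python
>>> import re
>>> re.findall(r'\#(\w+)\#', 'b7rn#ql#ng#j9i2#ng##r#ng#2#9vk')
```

['ql', 'j9i2', 'r', '2']

Matches: at [4:8] match '#ql#', group 1 = 'ql'; at [10:16] match '#j9i2#', group 1 = 'j9i2'; at [19:22] match '#r#', group 1 = 'r'; at [24:27] match '#2#', group 1 = '2'.
Because there's exactly one group, `findall` drops the full match and keeps group 1 from each hit.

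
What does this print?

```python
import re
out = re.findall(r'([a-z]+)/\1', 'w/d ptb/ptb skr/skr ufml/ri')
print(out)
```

['ptb', 'skr']

`\1` is not a pattern — it's the concrete string captured by group 1, re-applied verbatim.
Walking the string: at [4:11] match 'ptb/ptb', group 1 = 'ptb'; at [12:19] match 'skr/skr', group 1 = 'skr'.
With a single group, `findall` returns only what that group captured — 2 items.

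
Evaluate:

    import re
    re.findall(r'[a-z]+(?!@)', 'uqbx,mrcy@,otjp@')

A negative assertion filters positions out without eating any characters.
Walking the string: at [0:4] → 'uqbx'; at [5:8] → 'mrc'; at [11:14] → 'otj'.
No capturing groups, so `findall` returns the 3 full match strings.

['uqbx', 'mrc', 'otj']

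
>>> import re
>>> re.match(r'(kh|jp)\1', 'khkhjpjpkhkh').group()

'khkh'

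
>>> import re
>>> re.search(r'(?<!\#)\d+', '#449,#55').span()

(2, 4)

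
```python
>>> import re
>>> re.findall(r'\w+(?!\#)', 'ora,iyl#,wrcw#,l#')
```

['ora', 'iy', 'wrc']

`(?!…)`/`(?<!…)` only lets a position through if the neighbouring text does NOT match; no characters are consumed.
Matches: at [0:3] → 'ora'; at [4:6] → 'iy'; at [9:12] → 'wrc'.
With no groups in the pattern, `findall` gives back each whole match — 3 here.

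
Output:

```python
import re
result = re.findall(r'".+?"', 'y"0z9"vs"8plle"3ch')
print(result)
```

['"0z9"', '"8plle"']

Because the quantifier is non-greedy, it stops expanding at the earliest point where the rest of the pattern can succeed.
Since nothing is captured, `findall` lists the 2 matched substrings directly.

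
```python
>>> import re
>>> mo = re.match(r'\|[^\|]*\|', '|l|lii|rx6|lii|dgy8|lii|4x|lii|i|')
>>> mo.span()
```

(0, 3)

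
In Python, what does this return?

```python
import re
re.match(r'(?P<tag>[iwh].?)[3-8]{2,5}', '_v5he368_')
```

None

`re.match` won't scan ahead — the pattern has to work from the very first character.
Here the pattern fails at index 0, so the call returns None.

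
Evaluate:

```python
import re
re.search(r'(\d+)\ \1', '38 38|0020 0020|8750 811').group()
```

After group 1 captures some text, `\1` only succeeds where that same text appears again.
`search` walks the string left to right and returns the first match it finds.
The match spans [0:5] → '38 38'.
Captured: group 1 = '38'.

'38 38'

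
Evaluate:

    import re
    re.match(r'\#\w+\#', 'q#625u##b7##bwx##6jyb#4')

With `match`, the pattern is implicitly anchored at the beginning.
Here position 0 doesn't satisfy it, so the call returns None.

None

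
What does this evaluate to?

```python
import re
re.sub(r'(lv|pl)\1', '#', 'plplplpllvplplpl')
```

'##lv#pl'

`\1` has to match the exact text group 1 already captured.
Every occurrence is swapped for '#'.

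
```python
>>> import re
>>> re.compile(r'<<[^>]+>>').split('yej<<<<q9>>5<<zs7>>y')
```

['yej', '5', 'y']

Splitting on the pattern gives 3 pieces.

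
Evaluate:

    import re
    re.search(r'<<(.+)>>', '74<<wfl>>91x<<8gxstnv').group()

'<<wfl>>'

The match spans [2:9] → '<<wfl>>'.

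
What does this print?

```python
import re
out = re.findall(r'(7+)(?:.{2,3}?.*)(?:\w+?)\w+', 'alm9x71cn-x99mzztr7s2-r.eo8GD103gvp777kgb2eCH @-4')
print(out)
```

['7']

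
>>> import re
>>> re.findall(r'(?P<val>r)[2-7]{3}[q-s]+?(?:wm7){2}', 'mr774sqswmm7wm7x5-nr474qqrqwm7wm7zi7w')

This matches a literal 'r' (captured as 'val'); then exactly 3 of a character in [2-7], then one or more of a character in [q-s] (lazy), then the literal 'wm7' repeated 2 times.
Walking the string: at [19:33] match 'r474qqrqwm7wm7', group 1 = 'r'.
Because there's exactly one group, `findall` drops the full match and keeps group 1 from the one hit.

['r']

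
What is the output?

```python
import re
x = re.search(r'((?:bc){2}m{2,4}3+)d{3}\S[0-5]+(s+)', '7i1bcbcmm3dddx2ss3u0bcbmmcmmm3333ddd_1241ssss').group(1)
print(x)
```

bcbcmm3

The match spans [3:17] → 'bcbcmm3dddx2ss'.
Captured: group 1 = 'bcbcmm3', group 2 = 'ss'.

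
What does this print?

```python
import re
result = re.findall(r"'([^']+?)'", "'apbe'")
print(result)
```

['apbe']

One capturing group, so `findall` returns just the captured substring from the one match — 1 in all.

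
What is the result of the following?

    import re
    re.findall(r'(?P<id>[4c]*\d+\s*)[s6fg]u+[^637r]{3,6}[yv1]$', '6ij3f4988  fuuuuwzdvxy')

The pattern matches zero or more of one of [4c], then one or more of a digit, then zero or more of whitespace (captured as 'id'); then one of [s6fg]; then one or more of a literal 'u', then 3 to 6 of any character except [637r], then one of [yv1]; then anchored at the end.
Scanning left to right: at [5:22] match '4988  fuuuuwzdvxy', group 1 = '4988  '.
With a single group, `findall` returns only what that group captured — 1 item.

['4988  ']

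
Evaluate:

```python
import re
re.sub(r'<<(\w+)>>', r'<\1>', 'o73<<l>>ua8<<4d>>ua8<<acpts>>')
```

'o73<l>ua8<4d>ua8<acpts>'

The replacement refers to a captured group, so each match is rewritten using its own captured text.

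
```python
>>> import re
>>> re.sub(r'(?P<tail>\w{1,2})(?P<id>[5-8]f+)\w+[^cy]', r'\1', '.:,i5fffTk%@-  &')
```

This matches 1 to 2 of a word character (captured as 'tail'); then a character in [5-8], then one or more of a literal 'f' (captured as 'id'); then one or more of a word character, then any character except [cy].
`\1` in the replacement pulls in group 1's text for each match.

'.:,i@-  &'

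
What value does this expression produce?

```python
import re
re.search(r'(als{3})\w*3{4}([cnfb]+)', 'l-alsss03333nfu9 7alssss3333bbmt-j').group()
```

This matches the literal 'al', then exactly 3 of a literal 's' (captured); then zero or more of a word character, then exactly 4 of the literal '3'; then one or more of one of [cnfb] (captured).
`re.search` scans for the first position where the pattern succeeds.
The match spans [2:14] → 'alsss03333nf'.
Captured: group 1 = 'alsss', group 2 = 'nf'.

'alsss03333nf'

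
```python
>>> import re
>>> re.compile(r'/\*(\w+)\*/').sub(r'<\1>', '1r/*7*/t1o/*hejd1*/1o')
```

'1r<7>t1o<hejd1>1o'

Matches: at [2:7] → '/*7*/'; at [10:19] → '/*hejd1*/'.
Each match is replaced using the text its own group 1 captured.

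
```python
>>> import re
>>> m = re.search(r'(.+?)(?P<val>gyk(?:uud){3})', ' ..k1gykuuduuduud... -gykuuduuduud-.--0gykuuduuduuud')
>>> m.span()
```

(0, 17)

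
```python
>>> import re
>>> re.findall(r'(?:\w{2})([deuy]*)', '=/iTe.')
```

Pattern: exactly 2 of a word character (non-capturing group); then zero or more of one of [deuy] (captured).
With a single group, `findall` returns only what that group captured — 1 item.

['e']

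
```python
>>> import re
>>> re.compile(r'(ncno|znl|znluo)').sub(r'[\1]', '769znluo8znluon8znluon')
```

'769[znl]uo8[znl]uon8[znl]uon'

Branches in `(...|...)` are attempted left-to-right; the first branch that allows the whole pattern to succeed is taken.
Matches: at [3:6] → 'znl'; at [9:12] → 'znl'; at [16:19] → 'znl'.
Each match is replaced using the text its own group 1 captured.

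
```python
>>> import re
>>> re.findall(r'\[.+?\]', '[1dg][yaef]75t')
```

['[1dg]', '[yaef]']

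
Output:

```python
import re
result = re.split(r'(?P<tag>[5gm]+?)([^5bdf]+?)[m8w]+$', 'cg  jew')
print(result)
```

['c', 'g', '  je', '']

Pattern: one or more of one of [5gm] (lazy) (captured as 'tag'); then one or more of any character except [5bdf] (lazy) (captured); then one or more of one of [m8w]; then anchored at the end.
Matches to split on: at [1:7] → 'g  jew'.
The group in the pattern means `split` returns the separators' captures alongside the pieces.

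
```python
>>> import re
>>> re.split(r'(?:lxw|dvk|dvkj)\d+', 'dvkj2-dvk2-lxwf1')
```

['', '-', '-lxwf1']

Splitting on the pattern gives 3 pieces.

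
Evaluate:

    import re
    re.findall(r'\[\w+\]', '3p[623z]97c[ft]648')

Walking the string: at [2:8] → '[623z]'; at [11:15] → '[ft]'.
No capturing groups, so `findall` returns the 2 full match strings.

['[623z]', '[ft]']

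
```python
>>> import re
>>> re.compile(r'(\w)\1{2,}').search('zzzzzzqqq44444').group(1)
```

The match spans [0:6] → 'zzzzzz'.
Captured: group 1 = 'z'.

'z'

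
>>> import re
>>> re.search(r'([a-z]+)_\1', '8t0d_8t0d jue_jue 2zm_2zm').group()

The backreference `\1` re-matches whatever the first group consumed, character for character.
`re.search` scans for the first position where the pattern succeeds.
The match spans [10:17] → 'jue_jue'.
Captured: group 1 = 'jue'.

'jue_jue'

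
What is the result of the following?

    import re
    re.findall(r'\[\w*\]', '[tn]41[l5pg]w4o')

['[tn]', '[l5pg]']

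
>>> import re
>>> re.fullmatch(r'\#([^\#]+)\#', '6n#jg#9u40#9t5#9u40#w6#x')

None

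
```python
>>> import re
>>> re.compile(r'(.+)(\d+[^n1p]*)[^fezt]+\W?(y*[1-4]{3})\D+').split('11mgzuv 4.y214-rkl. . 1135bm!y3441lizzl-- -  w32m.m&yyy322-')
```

['', '11mgzuv 4.y214-rkl. . 1135bm!y3441lizzl-- -  w3', '2m.m&yy', '322', '']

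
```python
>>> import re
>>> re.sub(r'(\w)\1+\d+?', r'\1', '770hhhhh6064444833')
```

'7h06433'

The backreference `\1` re-matches whatever the first group consumed, character for character.
`\1` in the replacement pulls in group 1's text for each match.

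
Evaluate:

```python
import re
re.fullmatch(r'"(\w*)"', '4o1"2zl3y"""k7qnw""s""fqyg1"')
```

`re.fullmatch` is like wrapping the pattern in `^…$` (in single-line mode).
Here the string isn't matched end-to-end, so the call returns None.

None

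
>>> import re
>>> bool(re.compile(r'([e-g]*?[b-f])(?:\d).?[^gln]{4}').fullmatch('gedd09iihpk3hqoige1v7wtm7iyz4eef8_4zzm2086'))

False

For `fullmatch`, every character of the input must be accounted for by the pattern.
Here the pattern can't cover the whole string, so the call returns None, and `bool(None)` is False.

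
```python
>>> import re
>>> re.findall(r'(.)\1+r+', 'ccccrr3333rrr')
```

['c', '3']

`\1` is not a pattern — it's the concrete string captured by group 1, re-applied verbatim.
Scanning left to right: at [0:6] match 'ccccrr', group 1 = 'c'; at [6:13] match '3333rrr', group 1 = '3'.
`findall` collects group 1 from each match (2 total).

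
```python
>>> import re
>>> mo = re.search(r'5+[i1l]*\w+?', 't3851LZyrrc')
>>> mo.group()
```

'51L'

This matches one or more of the literal '5', then zero or more of one of [i1l]; then one or more of a word character (lazy).
A non-greedy quantifier consumes as few characters as it can — just enough that the remainder of the pattern still matches from where it stops; whatever follows it matches normally.
`re.search` scans for the first position where the pattern succeeds.
The match spans [3:6] → '51L'.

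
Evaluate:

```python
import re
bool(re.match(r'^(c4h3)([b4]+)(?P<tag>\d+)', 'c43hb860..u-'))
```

False

Pattern: anchored at the start of the string; then the literal 'c4', then the literal 'h3' (captured); then one or more of one of [b4] (captured); then one or more of a digit (captured as 'tag').
`re.match` won't scan ahead — the pattern has to work from the very first character.
Here position 0 doesn't satisfy it, so the call returns None, and `bool(None)` is False.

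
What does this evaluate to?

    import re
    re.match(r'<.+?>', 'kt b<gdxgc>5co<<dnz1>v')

None

`match` is anchored at position 0; if the pattern doesn't fit there, it returns None.
Here position 0 doesn't satisfy it, so the call returns None.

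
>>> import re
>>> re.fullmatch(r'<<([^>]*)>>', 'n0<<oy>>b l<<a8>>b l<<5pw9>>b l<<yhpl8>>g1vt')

None

`fullmatch` succeeds only if the pattern covers the string from start to end.
Here there's no way to consume every character, so the call returns None.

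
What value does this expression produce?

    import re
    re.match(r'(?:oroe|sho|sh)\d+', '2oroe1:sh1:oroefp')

None

`match` is anchored at position 0; if the pattern doesn't fit there, it returns None.
Here the pattern fails at index 0, so the call returns None.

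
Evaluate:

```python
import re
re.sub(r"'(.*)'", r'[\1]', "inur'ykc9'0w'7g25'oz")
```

Matches: at [4:18] → "'ykc9'0w'7g25'".
The replacement refers to a captured group, so each match is rewritten using its own captured text.

"inur[ykc9'0w'7g25]oz"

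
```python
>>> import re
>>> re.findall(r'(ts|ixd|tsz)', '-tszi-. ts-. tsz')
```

Alternation tries branches left to right and keeps the first one that lets the overall match succeed at that position.
One capturing group, so `findall` returns just the captured substring from each match — 3 in all.

['ts', 'ts', 'ts']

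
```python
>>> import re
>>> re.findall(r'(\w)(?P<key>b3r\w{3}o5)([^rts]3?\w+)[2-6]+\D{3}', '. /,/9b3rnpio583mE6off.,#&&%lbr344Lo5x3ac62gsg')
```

The pattern matches a word character (captured); then the literal 'b3r', then exactly 3 of a word character, then the literal 'o5' (captured as 'key'); then any character except [rts], then optionally the literal '3', then one or more of a word character (captured); then one or more of a character in [2-6]; then exactly 3 of a non-digit.
Walking the string: at [5:22] match '9b3rnpio583mE6off', groups = ('9', 'b3rnpio5', '83mE').
With 3 capturing groups, `findall` returns a 3-tuple per match.

[('9', 'b3rnpio5', '83mE')]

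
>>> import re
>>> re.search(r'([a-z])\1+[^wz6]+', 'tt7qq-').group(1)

The match spans [0:6] → 'tt7qq-'.
Captured: group 1 = 't'.

't'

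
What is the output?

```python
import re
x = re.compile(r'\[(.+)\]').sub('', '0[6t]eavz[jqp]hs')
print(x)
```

0hs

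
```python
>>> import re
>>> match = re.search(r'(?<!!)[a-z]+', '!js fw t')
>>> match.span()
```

(2, 3)

The negative lookahead/lookbehind blocks any match where the forbidden context is present.
`re.search` tries every starting position until one works.
The match spans [2:3] → 's'.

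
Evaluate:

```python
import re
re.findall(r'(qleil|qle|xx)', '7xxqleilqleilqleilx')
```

['xx', 'qleil', 'qleil', 'qleil']

Alternation isn't longest-match — the leftmost alternative that fits at this position is chosen.
With a single group, `findall` returns only what that group captured — 4 items.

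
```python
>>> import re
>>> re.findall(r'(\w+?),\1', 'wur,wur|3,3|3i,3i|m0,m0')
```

['wur', '3', '3i', 'm0']

`\1` is not a pattern — it's the concrete string captured by group 1, re-applied verbatim.
Because there's exactly one group, `findall` drops the full match and keeps group 1 from each hit.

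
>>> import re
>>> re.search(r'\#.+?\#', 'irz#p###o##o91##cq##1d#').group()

A non-greedy quantifier consumes as few characters as it can — just enough that the remainder of the pattern still matches from where it stops; whatever follows it matches normally.
`re.search` tries every starting position until one works.
The match spans [3:6] → '#p#'.

'#p#'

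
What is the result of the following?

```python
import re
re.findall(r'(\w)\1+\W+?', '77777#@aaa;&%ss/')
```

['7', 'a', 's']

The backreference `\1` re-matches whatever the first group consumed, character for character.
One capturing group, so `findall` returns just the captured substring from each match — 3 in all.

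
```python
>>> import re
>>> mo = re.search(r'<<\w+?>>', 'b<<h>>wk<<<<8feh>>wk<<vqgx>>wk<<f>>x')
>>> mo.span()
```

(1, 6)

The match spans [1:6] → '<<h>>'.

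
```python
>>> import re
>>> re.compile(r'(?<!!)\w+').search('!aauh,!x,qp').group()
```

Because the assertion is negative and zero-width, positions next to the forbidden text are skipped.
The match spans [2:5] → 'auh'.

'auh'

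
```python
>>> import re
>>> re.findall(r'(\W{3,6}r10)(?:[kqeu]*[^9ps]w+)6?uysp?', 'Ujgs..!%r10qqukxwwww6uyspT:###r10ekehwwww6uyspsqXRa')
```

`findall` collects group 1 from each match (2 total).

['..!%r10', ':###r10']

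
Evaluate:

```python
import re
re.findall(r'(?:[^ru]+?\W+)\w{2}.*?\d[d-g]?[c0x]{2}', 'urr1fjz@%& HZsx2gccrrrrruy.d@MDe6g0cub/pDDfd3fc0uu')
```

['1fjz@%& HZsx2gcc', 'y.d@MDe6g0c', 'b/pDDfd3fc0']

Pattern: one or more of any character except [ru] (lazy), then one or more of a non-word character (non-capturing group); then exactly 2 of a word character, then zero or more of any character (lazy), then a digit; then optionally a character in [d-g], then exactly 2 of one of [c0x].
Lazy quantifiers expand one character at a time until the remainder of the pattern can match.
Scanning left to right: at [3:19] → '1fjz@%& HZsx2gcc'; at [25:36] → 'y.d@MDe6g0c'; at [37:48] → 'b/pDDfd3fc0'.
`findall` yields the raw match text (3 of them) because the pattern has no groups.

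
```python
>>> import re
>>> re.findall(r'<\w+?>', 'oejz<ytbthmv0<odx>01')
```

['<odx>']

With no groups in the pattern, `findall` gives back each whole match — 1 here.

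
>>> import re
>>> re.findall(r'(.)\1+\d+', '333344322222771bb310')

`\1` has to match the exact text group 1 already captured.
`findall` collects group 1 from each match (2 total).

['3', 'b']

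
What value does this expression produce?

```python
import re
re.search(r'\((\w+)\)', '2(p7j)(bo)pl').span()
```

The match spans [1:6] → '(p7j)'.

(1, 6)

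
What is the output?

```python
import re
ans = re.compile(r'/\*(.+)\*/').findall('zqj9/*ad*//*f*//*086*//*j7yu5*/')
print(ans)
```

['ad*//*f*//*086*//*j7yu5']

Walking the string: at [4:31] match '/*ad*//*f*//*086*//*j7yu5*/', group 1 = 'ad*//*f*//*086*//*j7yu5'.
`findall` collects group 1 from the one match (1 total).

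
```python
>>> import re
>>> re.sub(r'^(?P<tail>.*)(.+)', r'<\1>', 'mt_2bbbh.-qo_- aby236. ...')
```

'<mt_2bbbh.-qo_- aby236. ..>'

This matches anchored at the start of the string; then zero or more of any character (captured as 'tail'); then one or more of any character (captured).
Matches: at [0:26] → 'mt_2bbbh.-qo_- aby236. ...'.
The replacement refers to a captured group, so each match is rewritten using its own captured text.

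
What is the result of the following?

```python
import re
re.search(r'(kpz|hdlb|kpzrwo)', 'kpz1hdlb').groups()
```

('kpz',)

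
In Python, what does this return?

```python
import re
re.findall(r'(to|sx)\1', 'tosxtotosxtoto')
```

['to', 'to']

The backreference `\1` re-matches whatever the first group consumed, character for character.
Scanning left to right: at [4:8] match 'toto', group 1 = 'to'; at [10:14] match 'toto', group 1 = 'to'.
`findall` collects group 1 from each match (2 total).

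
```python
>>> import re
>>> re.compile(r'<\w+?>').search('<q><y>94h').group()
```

`re.search` tries every starting position until one works.
The match spans [0:3] → '<q>'.

'<q>'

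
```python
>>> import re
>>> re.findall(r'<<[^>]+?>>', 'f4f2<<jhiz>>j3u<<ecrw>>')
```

['<<jhiz>>', '<<ecrw>>']

With no groups in the pattern, `findall` gives back each whole match — 2 here.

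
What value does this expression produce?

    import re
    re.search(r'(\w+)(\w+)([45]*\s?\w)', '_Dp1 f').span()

The match spans [0:6] → '_Dp1 f'.

(0, 6)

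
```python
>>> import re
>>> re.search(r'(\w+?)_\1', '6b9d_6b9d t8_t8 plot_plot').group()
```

After group 1 captures some text, `\1` only succeeds where that same text appears again.
Unlike `match`, `search` isn't anchored — it looks for the pattern anywhere in the string.
The match spans [0:9] → '6b9d_6b9d'.
Captured: group 1 = '6b9d'.

'6b9d_6b9d'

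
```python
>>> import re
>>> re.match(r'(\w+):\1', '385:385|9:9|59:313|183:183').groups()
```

('385',)

The match spans [0:7] → '385:385'.
Captured: group 1 = '385'.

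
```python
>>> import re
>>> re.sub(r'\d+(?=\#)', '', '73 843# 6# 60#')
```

'73 # # #'

The lookaround is zero-width — it requires the adjacent text to match without consuming it, so the asserted text isn't part of the match.
Matches: at [3:6] → '843'; at [8:9] → '6'; at [11:13] → '60'.
Every occurrence is swapped for ''.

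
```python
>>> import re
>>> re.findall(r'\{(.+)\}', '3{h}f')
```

Walking the string: at [1:4] match '{h}', group 1 = 'h'.
With a single group, `findall` returns only what that group captured — 1 item.

['h']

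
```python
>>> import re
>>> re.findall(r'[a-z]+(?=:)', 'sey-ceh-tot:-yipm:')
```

The `(?=…)`/`(?<=…)` assertion just peeks at neighbouring text; it doesn't advance the match position.
Matches: at [8:11] → 'tot'; at [13:17] → 'yipm'.
With no groups in the pattern, `findall` gives back each whole match — 2 here.

['tot', 'yipm']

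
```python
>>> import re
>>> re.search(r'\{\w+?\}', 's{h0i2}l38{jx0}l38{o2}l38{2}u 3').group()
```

`search` walks the string left to right and returns the first match it finds.
The match spans [1:7] → '{h0i2}'.

'{h0i2}'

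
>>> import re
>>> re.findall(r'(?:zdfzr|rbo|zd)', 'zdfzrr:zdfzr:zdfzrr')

Branches in `(...|...)` are attempted left-to-right; the first branch that allows the whole pattern to succeed is taken.
Matches: at [0:5] → 'zdfzr'; at [7:12] → 'zdfzr'; at [13:18] → 'zdfzr'.
With no groups in the pattern, `findall` gives back each whole match — 3 here.

['zdfzr', 'zdfzr', 'zdfzr']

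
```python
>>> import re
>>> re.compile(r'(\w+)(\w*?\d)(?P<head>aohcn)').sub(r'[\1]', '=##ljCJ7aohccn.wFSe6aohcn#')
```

'=##ljCJ7aohccn.[wFSe]#'

The replacement refers to a captured group, so each match is rewritten using its own captured text.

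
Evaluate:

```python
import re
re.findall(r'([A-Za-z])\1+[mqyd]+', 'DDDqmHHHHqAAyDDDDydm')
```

['D', 'H', 'A', 'D']

A backreference is literal: `\1` must see the identical characters the first group matched.
Scanning left to right: at [0:5] match 'DDDqm', group 1 = 'D'; at [5:10] match 'HHHHq', group 1 = 'H'; at [10:13] match 'AAy', group 1 = 'A'; at [13:20] match 'DDDDydm', group 1 = 'D'.
With a single group, `findall` returns only what that group captured — 4 items.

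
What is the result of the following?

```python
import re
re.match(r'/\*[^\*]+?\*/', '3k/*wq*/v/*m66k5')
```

None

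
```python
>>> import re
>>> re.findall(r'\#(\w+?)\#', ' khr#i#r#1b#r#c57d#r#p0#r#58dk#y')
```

['i', '1b', 'c57d', 'p0', '58dk']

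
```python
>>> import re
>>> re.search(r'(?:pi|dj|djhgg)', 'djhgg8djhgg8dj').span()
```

(0, 2)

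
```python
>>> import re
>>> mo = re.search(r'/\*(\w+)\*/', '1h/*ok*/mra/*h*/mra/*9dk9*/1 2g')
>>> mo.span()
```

(2, 8)

`re.search` scans for the first position where the pattern succeeds.
The match spans [2:8] → '/*ok*/'.
Captured: group 1 = 'ok'.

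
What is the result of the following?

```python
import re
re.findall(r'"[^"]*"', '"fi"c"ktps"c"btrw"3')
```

['"fi"', '"ktps"', '"btrw"']

Since nothing is captured, `findall` lists the 3 matched substrings directly.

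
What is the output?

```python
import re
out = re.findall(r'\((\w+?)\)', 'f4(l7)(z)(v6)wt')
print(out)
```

Because there's exactly one group, `findall` drops the full match and keeps group 1 from each hit.

['l7', 'z', 'v6']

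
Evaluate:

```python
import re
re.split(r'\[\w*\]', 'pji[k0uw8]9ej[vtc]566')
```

['pji', '9ej', '566']

Each match becomes a cut point; 3 segments remain.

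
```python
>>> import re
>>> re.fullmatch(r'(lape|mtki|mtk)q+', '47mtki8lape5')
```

None

`re.fullmatch` requires the pattern to consume the entire string.
Here there's no way to consume every character, so the call returns None.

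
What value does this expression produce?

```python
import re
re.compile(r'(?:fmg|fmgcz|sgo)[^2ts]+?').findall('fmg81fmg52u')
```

['fmg8', 'fmg5']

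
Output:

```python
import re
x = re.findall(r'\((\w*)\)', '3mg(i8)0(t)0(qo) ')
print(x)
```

Scanning left to right: at [3:7] match '(i8)', group 1 = 'i8'; at [8:11] match '(t)', group 1 = 't'; at [12:16] match '(qo)', group 1 = 'qo'.
One capturing group, so `findall` returns just the captured substring from each match — 3 in all.

['i8', 't', 'qo']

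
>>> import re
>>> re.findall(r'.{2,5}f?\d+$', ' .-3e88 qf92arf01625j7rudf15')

['j7rudf15']

`findall` yields the raw match text (1 of them) because the pattern has no groups.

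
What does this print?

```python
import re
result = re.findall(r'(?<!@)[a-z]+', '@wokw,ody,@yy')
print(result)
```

['okw', 'ody', 'y']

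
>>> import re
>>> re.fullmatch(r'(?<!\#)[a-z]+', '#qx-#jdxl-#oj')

`re.fullmatch` is like wrapping the pattern in `^…$` (in single-line mode).
Here the string isn't matched end-to-end, so the call returns None.

None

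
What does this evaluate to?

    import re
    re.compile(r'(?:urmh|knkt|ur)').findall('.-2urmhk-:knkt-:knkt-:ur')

Branches in `(...|...)` are attempted left-to-right; the first branch that allows the whole pattern to succeed is taken.
No capturing groups, so `findall` returns the 4 full match strings.

['urmh', 'knkt', 'knkt', 'ur']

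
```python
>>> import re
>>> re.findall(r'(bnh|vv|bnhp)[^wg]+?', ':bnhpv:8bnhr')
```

Alternation isn't longest-match — the leftmost alternative that fits at this position is chosen.
`findall` collects group 1 from each match (2 total).

['bnh', 'bnh']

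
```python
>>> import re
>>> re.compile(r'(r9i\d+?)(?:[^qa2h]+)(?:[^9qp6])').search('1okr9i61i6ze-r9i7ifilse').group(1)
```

'r9i6'

The pattern matches the literal 'r9i', then one or more of a digit (lazy) (captured); then one or more of any character except [qa2h] (non-capturing group); then any character except [9qp6] (non-capturing group).
A non-greedy quantifier consumes as few characters as it can — just enough that the remainder of the pattern still matches from where it stops; whatever follows it matches normally.
`re.search` scans for the first position where the pattern succeeds.
The match spans [3:23] → 'r9i61i6ze-r9i7ifilse'.
Captured: group 1 = 'r9i6'.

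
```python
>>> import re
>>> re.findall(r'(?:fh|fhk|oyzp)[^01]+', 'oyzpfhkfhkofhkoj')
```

['oyzpfhkfhkofhkoj']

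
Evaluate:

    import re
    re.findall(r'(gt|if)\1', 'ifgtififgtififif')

The backreference `\1` re-matches whatever the first group consumed, character for character.
Because there's exactly one group, `findall` drops the full match and keeps group 1 from each hit.

['if', 'if']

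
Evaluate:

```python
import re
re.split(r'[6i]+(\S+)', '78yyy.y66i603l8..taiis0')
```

Pattern: one or more of one of [6i]; then one or more of a non-whitespace character (captured).
Because the pattern has a capturing group, `split` also inserts each captured text between the pieces.

['78yyy.y', '03l8..taiis0', '']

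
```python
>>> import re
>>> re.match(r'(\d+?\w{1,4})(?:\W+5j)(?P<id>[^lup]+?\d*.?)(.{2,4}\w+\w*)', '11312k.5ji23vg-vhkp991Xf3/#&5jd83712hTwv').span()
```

(0, 25)

The pattern matches one or more of a digit (lazy), then 1 to 4 of a word character (captured); then one or more of a non-word character, then the literal '5j' (non-capturing group); then one or more of any character except [lup] (lazy), then zero or more of a digit, then optionally any character (captured as 'id'); then 2 to 4 of any character, then one or more of a word character, then zero or more of a word character (captured).
`re.match` only tries the pattern at the start of the string.
The match spans [0:25] → '11312k.5ji23vg-vhkp991Xf3'.
Captured: group 1 = '11312k', group 2 = 'i23v', group 3 = 'g-vhkp991Xf3'.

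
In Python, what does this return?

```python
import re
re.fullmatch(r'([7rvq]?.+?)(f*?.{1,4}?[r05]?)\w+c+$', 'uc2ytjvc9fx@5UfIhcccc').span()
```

(0, 21)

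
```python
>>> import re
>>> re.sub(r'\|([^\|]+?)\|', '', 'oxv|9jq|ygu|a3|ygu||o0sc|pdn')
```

Every occurrence is swapped for ''.

'oxvyguygu|pdn'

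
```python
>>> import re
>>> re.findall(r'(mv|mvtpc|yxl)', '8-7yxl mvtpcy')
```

['yxl', 'mv']

`|` is ordered: at each position the engine commits to the first alternative that works.
One capturing group, so `findall` returns just the captured substring from each match — 2 in all.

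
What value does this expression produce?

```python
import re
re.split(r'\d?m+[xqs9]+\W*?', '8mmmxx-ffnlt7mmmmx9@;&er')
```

['', '-ffnlt', '@;&er']

This matches optionally a digit, then one or more of the literal 'm'; then one or more of one of [xqs9], then zero or more of a non-word character (lazy).
A non-greedy quantifier consumes as few characters as it can — just enough that the remainder of the pattern still matches from where it stops; whatever follows it matches normally.
Matches to split on: at [0:6] → '8mmmxx'; at [12:19] → '7mmmmx9'.
`split` removes every match and returns the 3 fragments in between.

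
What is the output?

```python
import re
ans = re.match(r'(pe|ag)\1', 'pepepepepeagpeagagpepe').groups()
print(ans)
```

('pe',)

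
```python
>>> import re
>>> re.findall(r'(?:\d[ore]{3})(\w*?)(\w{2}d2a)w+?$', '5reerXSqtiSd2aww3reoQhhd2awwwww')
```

The pattern matches a digit, then exactly 3 of one of [ore] (non-capturing group); then zero or more of a word character (lazy) (captured); then exactly 2 of a word character, then the literal 'd2a' (captured); then one or more of a literal 'w' (lazy); then anchored at the end.
Walking the string: at [0:31] match '5reerXSqtiSd2aww3reoQhhd2awwwww', groups = ('rXSqtiSd2aww3reoQ', 'hhd2a').
With 2 capturing groups, `findall` returns a 2-tuple per match.

[('rXSqtiSd2aww3reoQ', 'hhd2a')]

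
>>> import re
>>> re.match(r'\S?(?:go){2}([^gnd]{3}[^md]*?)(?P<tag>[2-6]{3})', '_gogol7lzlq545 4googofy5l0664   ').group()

'_gogol7lzlq545'

Pattern: optionally a non-whitespace character, then the literal 'go' repeated 2 times; then exactly 3 of any character except [gnd], then zero or more of any character except [md] (lazy) (captured); then exactly 3 of a character in [2-6] (captured as 'tag').
Lazy quantifiers expand one character at a time until the remainder of the pattern can match.
`match` is anchored at position 0; if the pattern doesn't fit there, it returns None.
The match spans [0:14] → '_gogol7lzlq545'.
Captured: group 1 = 'l7lzlq', group 2 = '545'.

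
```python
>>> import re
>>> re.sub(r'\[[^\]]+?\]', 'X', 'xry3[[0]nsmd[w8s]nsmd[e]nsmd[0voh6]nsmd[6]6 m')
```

Matches: at [4:8] → '[[0]'; at [12:17] → '[w8s]'; at [21:24] → '[e]'; at [28:35] → '[0voh6]'; at [39:42] → '[6]'.
`sub` substitutes 'X' at each match site.

'xry3XnsmdXnsmdXnsmdXnsmdX6 m'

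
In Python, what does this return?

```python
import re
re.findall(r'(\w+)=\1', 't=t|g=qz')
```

A backreference is literal: `\1` must see the identical characters the first group matched.
One capturing group, so `findall` returns just the captured substring from the one match — 1 in all.

['t']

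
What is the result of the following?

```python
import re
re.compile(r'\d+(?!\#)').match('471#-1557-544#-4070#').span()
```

(0, 2)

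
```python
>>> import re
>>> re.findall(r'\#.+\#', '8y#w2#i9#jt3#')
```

Walking the string: at [2:13] → '#w2#i9#jt3#'.
Since nothing is captured, `findall` lists the 1 matched substring directly.

['#w2#i9#jt3#']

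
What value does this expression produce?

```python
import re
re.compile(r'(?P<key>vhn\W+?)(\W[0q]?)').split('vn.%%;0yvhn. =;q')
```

The group in the pattern means `split` returns the separators' captures alongside the pieces.

['vn.%%;0y', 'vhn.', ' ', '=;q']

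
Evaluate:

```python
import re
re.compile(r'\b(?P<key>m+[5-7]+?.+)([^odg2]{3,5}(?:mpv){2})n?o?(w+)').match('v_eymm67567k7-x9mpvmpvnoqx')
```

The pattern matches a word boundary (`\b`, zero-width); then one or more of a literal 'm', then one or more of a character in [5-7] (lazy), then one or more of any character (captured as 'key'); then 3 to 5 of any character except [odg2], then the literal 'mpv' repeated 2 times (captured); then optionally a literal 'n', then optionally the literal 'o'; then one or more of a literal 'w' (captured).
`match` is anchored at position 0; if the pattern doesn't fit there, it returns None.
Here the pattern fails at index 0, so the call returns None.

None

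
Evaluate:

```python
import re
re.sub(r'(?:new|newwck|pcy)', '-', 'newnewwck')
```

Branches in `(...|...)` are attempted left-to-right; the first branch that allows the whole pattern to succeed is taken.
Matches: at [0:3] → 'new'; at [3:6] → 'new'.
`sub` substitutes '-' at each match site.

'--wck'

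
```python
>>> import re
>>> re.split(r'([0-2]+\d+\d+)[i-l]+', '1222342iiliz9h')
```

['', '1222342', 'z9h']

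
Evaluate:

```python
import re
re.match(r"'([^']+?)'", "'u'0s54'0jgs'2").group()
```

"'u'"

`re.match` only tries the pattern at the start of the string.
The match spans [0:3] → "'u'".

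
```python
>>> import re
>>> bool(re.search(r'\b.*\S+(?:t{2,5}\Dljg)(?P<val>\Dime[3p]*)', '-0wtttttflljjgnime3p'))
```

False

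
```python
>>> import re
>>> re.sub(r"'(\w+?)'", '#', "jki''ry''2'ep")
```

Matches: at [4:8] → "'ry'"; at [8:11] → "'2'".
Every occurrence is swapped for '#'.

"jki'##ep"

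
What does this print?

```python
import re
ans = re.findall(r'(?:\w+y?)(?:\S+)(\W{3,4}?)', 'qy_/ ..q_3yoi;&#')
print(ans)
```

The pattern matches one or more of a word character, then optionally the literal 'y' (non-capturing group); then one or more of a non-whitespace character (non-capturing group); then 3 to 4 of a non-word character (lazy) (captured).
With a single group, `findall` returns only what that group captured — 2 items.

[' ..', ';&#']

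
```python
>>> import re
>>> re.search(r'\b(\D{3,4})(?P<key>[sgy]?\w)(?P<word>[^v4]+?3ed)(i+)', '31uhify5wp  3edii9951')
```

The pattern matches a word boundary (`\b`, zero-width); then 3 to 4 of a non-digit (captured); then optionally one of [sgy], then a word character (captured as 'key'); then one or more of any character except [v4] (lazy), then the literal '3ed' (captured as 'word'); then one or more of a literal 'i' (captured).
`re.search` tries every starting position until one works.
Here no position works, so the call returns None.

None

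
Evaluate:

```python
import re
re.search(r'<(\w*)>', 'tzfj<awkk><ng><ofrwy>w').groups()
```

Unlike `match`, `search` isn't anchored — it looks for the pattern anywhere in the string.
The match spans [4:10] → '<awkk>'.
Captured: group 1 = 'awkk'.

('awkk',)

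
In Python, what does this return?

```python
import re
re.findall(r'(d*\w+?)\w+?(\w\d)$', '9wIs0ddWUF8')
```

[('9', 'F8')]

The pattern matches zero or more of the literal 'd', then one or more of a word character (lazy) (captured); then one or more of a word character (lazy); then a word character, then a digit (captured); then anchored at the end.
A `+?`/`*?`/`{m,n}?` starts at its minimum and grows only as far as needed for what follows to match.
Scanning left to right: at [0:11] match '9wIs0ddWUF8', groups = ('9', 'F8').
With 2 capturing groups, `findall` returns a 2-tuple per match.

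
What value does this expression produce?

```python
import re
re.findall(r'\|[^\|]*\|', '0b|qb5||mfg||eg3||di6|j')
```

['|qb5|', '|mfg|', '|eg3|', '|di6|']

`findall` yields the raw match text (4 of them) because the pattern has no groups.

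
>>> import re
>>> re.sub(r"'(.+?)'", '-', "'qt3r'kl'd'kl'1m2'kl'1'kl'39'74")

A non-greedy quantifier consumes as few characters as it can — just enough that the remainder of the pattern still matches from where it stops; whatever follows it matches normally.
Matches: at [0:6] → "'qt3r'"; at [8:11] → "'d'"; at [13:18] → "'1m2'"; at [20:23] → "'1'"; at [25:29] → "'39'".
Every occurrence is swapped for '-'.

'-kl-kl-kl-kl-74'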